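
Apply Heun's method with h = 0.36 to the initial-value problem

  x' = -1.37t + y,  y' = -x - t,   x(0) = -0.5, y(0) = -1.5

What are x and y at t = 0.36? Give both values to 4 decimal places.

Heun on (x,y): k1 = f(t_n, state_n); k2 = f(t_n + h, state_n + h·k1); state_{n+1} = state_n + (h/2)·(k1 + k2).
0.000000: (-0.500000, -1.500000)
  k1 = (-1.500000, 0.500000)
  predictor → (-1.040000, -1.320000)
  k2 = (-1.813200, 0.680000)
  → (-1.096376, -1.287600)
(x(0.36), y(0.36)) ≈ (-1.0964, -1.2876)

-1.0964, -1.2876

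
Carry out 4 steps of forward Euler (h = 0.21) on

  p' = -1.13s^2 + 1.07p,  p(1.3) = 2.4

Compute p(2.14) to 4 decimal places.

Euler: p_{n+1} = p_n + h·f(s_n, p_n).
s=1.300000, p=2.400000: f=0.658300 → p ← 2.400000 + 0.21·0.658300 = 2.538243
s=1.510000, p=2.538243: f=0.139407 → p ← 2.538243 + 0.21·0.139407 = 2.567518
s=1.720000, p=2.567518: f=-0.595747 → p ← 2.567518 + 0.21·(-0.595747) = 2.442412
s=1.930000, p=2.442412: f=-1.595757 → p ← 2.442412 + 0.21·(-1.595757) = 2.107303
p(2.14) ≈ 2.1073

2.1073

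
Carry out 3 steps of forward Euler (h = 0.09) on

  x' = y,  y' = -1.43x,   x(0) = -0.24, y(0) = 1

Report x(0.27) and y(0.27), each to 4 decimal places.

Euler on (x,y): x_{n+1} = x_n + h·x', y_{n+1} = y_n + h·y'.
0.000000: (-0.240000, 1.000000); f=(1.000000, 0.343200) → (-0.150000, 1.030888)
0.090000: (-0.150000, 1.030888); f=(1.030888, 0.214500) → (-0.057220, 1.050193)
0.180000: (-0.057220, 1.050193); f=(1.050193, 0.081825) → (0.037297, 1.057557)
(x(0.27), y(0.27)) ≈ (0.0373, 1.0576)

0.0373, 1.0576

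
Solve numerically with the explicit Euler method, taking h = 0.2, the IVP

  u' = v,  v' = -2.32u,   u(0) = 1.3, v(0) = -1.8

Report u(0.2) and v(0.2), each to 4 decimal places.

0.9400, -2.4032

Euler on (u,v): u_{n+1} = u_n + h·u', v_{n+1} = v_n + h·v'.
0.000000: (1.300000, -1.800000); f=(-1.800000, -3.016000) → (0.940000, -2.403200)
(u(0.2), v(0.2)) ≈ (0.9400, -2.4032)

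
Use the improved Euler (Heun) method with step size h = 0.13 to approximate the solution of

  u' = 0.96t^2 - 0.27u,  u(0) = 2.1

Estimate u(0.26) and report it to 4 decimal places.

Heun: k1 = f(t_n, u_n); k2 = f(t_n + h, u_n + h·k1); u_{n+1} = u_n + (h/2)·(k1 + k2).
t=0.000000, u=2.100000:
  k1 = f(0.000000, 2.100000) = -0.567000
  k2 = f(0.130000, 2.026290) = -0.530874
  u ← 2.100000 + (0.13/2)·(-0.567000 + (-0.530874)) = 2.028638
t=0.130000, u=2.028638:
  k1 = f(0.130000, 2.028638) = -0.531508
  k2 = f(0.260000, 1.959542) = -0.464180
  u ← 2.028638 + (0.13/2)·(-0.531508 + (-0.464180)) = 1.963918
u(0.26) ≈ 1.9639

1.9639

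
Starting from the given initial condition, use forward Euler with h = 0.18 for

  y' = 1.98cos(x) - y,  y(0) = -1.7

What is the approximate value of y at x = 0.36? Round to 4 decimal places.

-0.5002

Euler: y_{n+1} = y_n + h·f(x_n, y_n).
x=0.000000, y=-1.700000: f=3.680000 → y ← -1.700000 + 0.18·3.680000 = -1.037600
x=0.180000, y=-1.037600: f=2.985611 → y ← -1.037600 + 0.18·2.985611 = -0.500190
y(0.36) ≈ -0.5002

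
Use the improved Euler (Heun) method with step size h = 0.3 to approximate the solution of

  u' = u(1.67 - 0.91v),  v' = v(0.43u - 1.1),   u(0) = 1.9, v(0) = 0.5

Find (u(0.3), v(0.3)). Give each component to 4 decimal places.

2.7338, 0.4798

Heun on (u,v): k1 = f(t_n, state_n); k2 = f(t_n + h, state_n + h·k1); state_{n+1} = state_n + (h/2)·(k1 + k2).
0.000000: (1.900000, 0.500000)
  k1 = (2.308500, -0.141500)
  predictor → (2.592550, 0.457550)
  k2 = (3.250097, 0.006770)
  → (2.733790, 0.479791)
(u(0.3), v(0.3)) ≈ (2.7338, 0.4798)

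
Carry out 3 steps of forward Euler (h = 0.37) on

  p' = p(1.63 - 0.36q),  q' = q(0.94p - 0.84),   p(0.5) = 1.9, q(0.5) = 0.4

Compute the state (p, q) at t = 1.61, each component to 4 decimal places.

6.6724, 2.0886

Euler on (p,q): p_{n+1} = p_n + h·p', q_{n+1} = q_n + h·q'.
0.500000: (1.900000, 0.400000); f=(2.823400, 0.378400) → (2.944658, 0.540008)
0.870000: (2.944658, 0.540008); f=(4.227343, 1.041124) → (4.508775, 0.925224)
1.240000: (4.508775, 0.925224); f=(5.847518, 3.144140) → (6.672356, 2.088556)
(p(1.61), q(1.61)) ≈ (6.6724, 2.0886)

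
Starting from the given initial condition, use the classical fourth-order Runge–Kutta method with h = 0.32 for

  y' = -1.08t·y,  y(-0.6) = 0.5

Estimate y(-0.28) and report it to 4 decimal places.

0.5821

RK4: k1 = f(t_n, y_n); k2 = f(t_n + h/2, y_n + (h/2)·k1); k3 = f(t_n + h/2, y_n + (h/2)·k2); k4 = f(t_n + h, y_n + h·k3); y_{n+1} = y_n + (h/6)·(k1 + 2k2 + 2k3 + k4).
t=-0.600000, y=0.500000:
  k1 = f(-0.600000, 0.500000) = 0.324000
  k2 = f(-0.440000, 0.551840) = 0.262234
  k3 = f(-0.440000, 0.541957) = 0.257538
  k4 = f(-0.280000, 0.582412) = 0.176121
  y ← 0.500000 + (0.32/6)·(k1 + 2k2 + 2k3 + k4) = 0.582116
y(-0.28) ≈ 0.5821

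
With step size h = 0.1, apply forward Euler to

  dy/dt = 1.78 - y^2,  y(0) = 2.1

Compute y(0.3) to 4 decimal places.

Euler: y_{n+1} = y_n + h·f(t_n, y_n).
t=0.000000, y=2.100000: f=-2.630000 → y ← 2.100000 + 0.1·(-2.630000) = 1.837000
t=0.100000, y=1.837000: f=-1.594569 → y ← 1.837000 + 0.1·(-1.594569) = 1.677543
t=0.200000, y=1.677543: f=-1.034151 → y ← 1.677543 + 0.1·(-1.034151) = 1.574128
y(0.3) ≈ 1.5741

1.5741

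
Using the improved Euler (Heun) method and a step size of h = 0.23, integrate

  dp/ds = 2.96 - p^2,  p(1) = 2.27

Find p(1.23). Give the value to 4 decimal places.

1.9997

Heun: k1 = f(s_n, p_n); k2 = f(s_n + h, p_n + h·k1); p_{n+1} = p_n + (h/2)·(k1 + k2).
s=1.000000, p=2.270000:
  k1 = f(1.000000, 2.270000) = -2.192900
  k2 = f(1.230000, 1.765633) = -0.157460
  p ← 2.270000 + (0.23/2)·(-2.192900 + (-0.157460)) = 1.999709
p(1.23) ≈ 1.9997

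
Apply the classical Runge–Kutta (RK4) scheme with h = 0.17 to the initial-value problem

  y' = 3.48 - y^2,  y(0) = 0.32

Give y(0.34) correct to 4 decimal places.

1.2463

RK4: k1 = f(x_n, y_n); k2 = f(x_n + h/2, y_n + (h/2)·k1); k3 = f(x_n + h/2, y_n + (h/2)·k2); k4 = f(x_n + h, y_n + h·k3); y_{n+1} = y_n + (h/6)·(k1 + 2k2 + 2k3 + k4).
x=0.000000, y=0.320000:
  k1 = f(0.000000, 0.320000) = 3.377600
  k2 = f(0.085000, 0.607096) = 3.111434
  k3 = f(0.085000, 0.584472) = 3.138393
  k4 = f(0.170000, 0.853527) = 2.751492
  y ← 0.320000 + (0.17/6)·(k1 + 2k2 + 2k3 + k4) = 0.847814
x=0.170000, y=0.847814:
  k1 = f(0.170000, 0.847814) = 2.761211
  k2 = f(0.255000, 1.082517) = 2.308156
  k3 = f(0.255000, 1.044008) = 2.390048
  k4 = f(0.340000, 1.254123) = 1.907176
  y ← 0.847814 + (0.17/6)·(k1 + 2k2 + 2k3 + k4) = 1.246317
y(0.34) ≈ 1.2463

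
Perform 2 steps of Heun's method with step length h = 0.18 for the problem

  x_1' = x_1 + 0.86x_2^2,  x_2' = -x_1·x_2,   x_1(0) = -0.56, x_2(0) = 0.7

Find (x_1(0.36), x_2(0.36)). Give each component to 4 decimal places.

Heun on (x_1,x_2): k1 = f(s_n, state_n); k2 = f(s_n + h, state_n + h·k1); state_{n+1} = state_n + (h/2)·(k1 + k2).
0.000000: (-0.560000, 0.700000)
  k1 = (-0.138600, 0.392000)
  predictor → (-0.584948, 0.770560)
  k2 = (-0.074312, 0.450738)
  → (-0.579162, 0.775846)
0.180000: (-0.579162, 0.775846)
  k1 = (-0.061496, 0.449341)
  predictor → (-0.590231, 0.856728)
  k2 = (0.040994, 0.505668)
  → (-0.581007, 0.861797)
(x_1(0.36), x_2(0.36)) ≈ (-0.5810, 0.8618)

-0.5810, 0.8618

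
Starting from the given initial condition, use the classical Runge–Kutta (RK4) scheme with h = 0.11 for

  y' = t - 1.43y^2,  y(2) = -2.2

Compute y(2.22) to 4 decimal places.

-5.1785

RK4: k1 = f(t_n, y_n); k2 = f(t_n + h/2, y_n + (h/2)·k1); k3 = f(t_n + h/2, y_n + (h/2)·k2); k4 = f(t_n + h, y_n + h·k3); y_{n+1} = y_n + (h/6)·(k1 + 2k2 + 2k3 + k4).
t=2.000000, y=-2.200000:
  k1 = f(2.000000, -2.200000) = -4.921200
  k2 = f(2.055000, -2.470666) = -6.673992
  k3 = f(2.055000, -2.567070) = -7.368480
  k4 = f(2.110000, -3.010533) = -10.850530
  y ← -2.200000 + (0.11/6)·(k1 + 2k2 + 2k3 + k4) = -3.004039
t=2.110000, y=-3.004039:
  k1 = f(2.110000, -3.004039) = -10.794678
  k2 = f(2.165000, -3.597746) = -16.344604
  k3 = f(2.165000, -3.902992) = -19.618688
  k4 = f(2.220000, -5.162095) = -35.885528
  y ← -3.004039 + (0.11/6)·(k1 + 2k2 + 2k3 + k4) = -5.178497
y(2.22) ≈ -5.1785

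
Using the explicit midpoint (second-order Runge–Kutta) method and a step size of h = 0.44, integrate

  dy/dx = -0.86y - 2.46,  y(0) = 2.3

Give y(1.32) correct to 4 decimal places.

Midpoint: k1 = f(x_n, y_n); k2 = f(x_n + h/2, y_n + (h/2)·k1); y_{n+1} = y_n + h·k2.
x=0.000000, y=2.300000:
  k1 = f(0.000000, 2.300000) = -4.438000
  k2 = f(0.220000, 1.323640) = -3.598330
  y ← 2.300000 + 0.44·(-3.598330) = 0.716735
x=0.440000, y=0.716735:
  k1 = f(0.440000, 0.716735) = -3.076392
  k2 = f(0.660000, 0.039928) = -2.494338
  y ← 0.716735 + 0.44·(-2.494338) = -0.380774
x=0.880000, y=-0.380774:
  k1 = f(0.880000, -0.380774) = -2.132534
  k2 = f(1.100000, -0.849932) = -1.729059
  y ← -0.380774 + 0.44·(-1.729059) = -1.141560
y(1.32) ≈ -1.1416

-1.1416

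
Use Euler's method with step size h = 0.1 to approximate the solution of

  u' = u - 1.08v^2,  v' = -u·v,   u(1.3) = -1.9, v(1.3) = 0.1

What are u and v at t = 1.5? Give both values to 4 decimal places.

Euler on (u,v): u_{n+1} = u_n + h·u', v_{n+1} = v_n + h·v'.
1.300000: (-1.900000, 0.100000); f=(-1.910800, 0.190000) → (-2.091080, 0.119000)
1.400000: (-2.091080, 0.119000); f=(-2.106374, 0.248839) → (-2.301717, 0.143884)
(u(1.5), v(1.5)) ≈ (-2.3017, 0.1439)

-2.3017, 0.1439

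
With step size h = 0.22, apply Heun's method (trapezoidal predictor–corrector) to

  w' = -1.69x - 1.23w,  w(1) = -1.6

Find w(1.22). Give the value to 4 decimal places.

Heun: k1 = f(x_n, w_n); k2 = f(x_n + h, w_n + h·k1); w_{n+1} = w_n + (h/2)·(k1 + k2).
x=1.000000, w=-1.600000:
  k1 = f(1.000000, -1.600000) = 0.278000
  k2 = f(1.220000, -1.538840) = -0.169027
  w ← -1.600000 + (0.22/2)·(0.278000 + (-0.169027)) = -1.588013
w(1.22) ≈ -1.5880

-1.5880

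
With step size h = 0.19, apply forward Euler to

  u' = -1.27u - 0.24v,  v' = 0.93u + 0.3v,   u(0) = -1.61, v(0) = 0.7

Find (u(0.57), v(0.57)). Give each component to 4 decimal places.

Euler on (u,v): u_{n+1} = u_n + h·u', v_{n+1} = v_n + h·v'.
0.000000: (-1.610000, 0.700000); f=(1.876700, -1.287300) → (-1.253427, 0.455413)
0.190000: (-1.253427, 0.455413); f=(1.482553, -1.029063) → (-0.971742, 0.259891)
0.380000: (-0.971742, 0.259891); f=(1.171738, -0.825753) → (-0.749112, 0.102998)
(u(0.57), v(0.57)) ≈ (-0.7491, 0.1030)

-0.7491, 0.1030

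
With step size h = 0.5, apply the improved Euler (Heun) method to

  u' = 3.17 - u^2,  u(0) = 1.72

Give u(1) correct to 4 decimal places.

1.7416

Heun: k1 = f(s_n, u_n); k2 = f(s_n + h, u_n + h·k1); u_{n+1} = u_n + (h/2)·(k1 + k2).
s=0.000000, u=1.720000:
  k1 = f(0.000000, 1.720000) = 0.211600
  k2 = f(0.500000, 1.825800) = -0.163546
  u ← 1.720000 + (0.5/2)·(0.211600 + (-0.163546)) = 1.732014
s=0.500000, u=1.732014:
  k1 = f(0.500000, 1.732014) = 0.170129
  k2 = f(1.000000, 1.817078) = -0.131773
  u ← 1.732014 + (0.5/2)·(0.170129 + (-0.131773)) = 1.741603
u(1) ≈ 1.7416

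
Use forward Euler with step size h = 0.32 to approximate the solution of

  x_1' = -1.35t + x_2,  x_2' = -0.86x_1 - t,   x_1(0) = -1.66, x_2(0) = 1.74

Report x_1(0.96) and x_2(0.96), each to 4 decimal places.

-0.0476, 2.3414

Euler on (x_1,x_2): x_1_{n+1} = x_1_n + h·x_1', x_2_{n+1} = x_2_n + h·x_2'.
0.000000: (-1.660000, 1.740000); f=(1.740000, 1.427600) → (-1.103200, 2.196832)
0.320000: (-1.103200, 2.196832); f=(1.764832, 0.628752) → (-0.538454, 2.398033)
0.640000: (-0.538454, 2.398033); f=(1.534033, -0.176930) → (-0.047563, 2.341415)
(x_1(0.96), x_2(0.96)) ≈ (-0.0476, 2.3414)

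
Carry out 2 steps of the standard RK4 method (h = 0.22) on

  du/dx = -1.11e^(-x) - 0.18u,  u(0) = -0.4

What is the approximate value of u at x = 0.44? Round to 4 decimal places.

RK4: k1 = f(x_n, u_n); k2 = f(x_n + h/2, u_n + (h/2)·k1); k3 = f(x_n + h/2, u_n + (h/2)·k2); k4 = f(x_n + h, u_n + h·k3); u_{n+1} = u_n + (h/6)·(k1 + 2k2 + 2k3 + k4).
x=0.000000, u=-0.400000:
  k1 = f(0.000000, -0.400000) = -1.038000
  k2 = f(0.110000, -0.514180) = -0.901823
  k3 = f(0.110000, -0.499201) = -0.904520
  k4 = f(0.220000, -0.598994) = -0.782977
  u ← -0.400000 + (0.22/6)·(k1 + 2k2 + 2k3 + k4) = -0.599234
x=0.220000, u=-0.599234:
  k1 = f(0.220000, -0.599234) = -0.782934
  k2 = f(0.330000, -0.685357) = -0.674641
  k3 = f(0.330000, -0.673445) = -0.676785
  k4 = f(0.440000, -0.748127) = -0.580218
  u ← -0.599234 + (0.22/6)·(k1 + 2k2 + 2k3 + k4) = -0.748321
u(0.44) ≈ -0.7483

-0.7483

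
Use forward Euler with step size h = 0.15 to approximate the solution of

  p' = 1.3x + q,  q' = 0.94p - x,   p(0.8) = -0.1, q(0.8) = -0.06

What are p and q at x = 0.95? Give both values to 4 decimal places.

0.0470, -0.1941

Euler on (p,q): p_{n+1} = p_n + h·p', q_{n+1} = q_n + h·q'.
0.800000: (-0.100000, -0.060000); f=(0.980000, -0.894000) → (0.047000, -0.194100)
(p(0.95), q(0.95)) ≈ (0.0470, -0.1941)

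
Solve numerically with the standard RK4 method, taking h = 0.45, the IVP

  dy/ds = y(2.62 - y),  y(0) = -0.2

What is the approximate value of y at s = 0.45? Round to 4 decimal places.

-0.7723

RK4: k1 = f(s_n, y_n); k2 = f(s_n + h/2, y_n + (h/2)·k1); k3 = f(s_n + h/2, y_n + (h/2)·k2); k4 = f(s_n + h, y_n + h·k3); y_{n+1} = y_n + (h/6)·(k1 + 2k2 + 2k3 + k4).
s=0.000000, y=-0.200000:
  k1 = f(0.000000, -0.200000) = -0.564000
  k2 = f(0.225000, -0.326900) = -0.963342
  k3 = f(0.225000, -0.416752) = -1.265572
  k4 = f(0.450000, -0.769507) = -2.608251
  y ← -0.200000 + (0.45/6)·(k1 + 2k2 + 2k3 + k4) = -0.772256
y(0.45) ≈ -0.7723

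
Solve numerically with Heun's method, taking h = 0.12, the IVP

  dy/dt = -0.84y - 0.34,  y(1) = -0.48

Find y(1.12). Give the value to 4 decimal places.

-0.4728

Heun: k1 = f(t_n, y_n); k2 = f(t_n + h, y_n + h·k1); y_{n+1} = y_n + (h/2)·(k1 + k2).
t=1.000000, y=-0.480000:
  k1 = f(1.000000, -0.480000) = 0.063200
  k2 = f(1.120000, -0.472416) = 0.056829
  y ← -0.480000 + (0.12/2)·(0.063200 + 0.056829) = -0.472798
y(1.12) ≈ -0.4728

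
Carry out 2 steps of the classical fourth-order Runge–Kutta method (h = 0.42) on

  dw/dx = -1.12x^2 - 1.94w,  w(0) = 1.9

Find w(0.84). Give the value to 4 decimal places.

RK4: k1 = f(x_n, w_n); k2 = f(x_n + h/2, w_n + (h/2)·k1); k3 = f(x_n + h/2, w_n + (h/2)·k2); k4 = f(x_n + h, w_n + h·k3); w_{n+1} = w_n + (h/6)·(k1 + 2k2 + 2k3 + k4).
x=0.000000, w=1.900000:
  k1 = f(0.000000, 1.900000) = -3.686000
  k2 = f(0.210000, 1.125940) = -2.233716
  k3 = f(0.210000, 1.430920) = -2.825376
  k4 = f(0.420000, 0.713342) = -1.581451
  w ← 1.900000 + (0.42/6)·(k1 + 2k2 + 2k3 + k4) = 0.823006
x=0.420000, w=0.823006:
  k1 = f(0.420000, 0.823006) = -1.794199
  k2 = f(0.630000, 0.446224) = -1.310202
  k3 = f(0.630000, 0.547863) = -1.507382
  k4 = f(0.840000, 0.189905) = -1.158688
  w ← 0.823006 + (0.42/6)·(k1 + 2k2 + 2k3 + k4) = 0.221842
w(0.84) ≈ 0.2218

0.2218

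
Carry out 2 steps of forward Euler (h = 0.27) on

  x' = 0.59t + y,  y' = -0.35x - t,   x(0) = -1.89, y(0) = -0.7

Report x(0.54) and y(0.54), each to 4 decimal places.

Euler on (x,y): x_{n+1} = x_n + h·x', y_{n+1} = y_n + h·y'.
0.000000: (-1.890000, -0.700000); f=(-0.700000, 0.661500) → (-2.079000, -0.521395)
0.270000: (-2.079000, -0.521395); f=(-0.362095, 0.457650) → (-2.176766, -0.397829)
(x(0.54), y(0.54)) ≈ (-2.1768, -0.3978)

-2.1768, -0.3978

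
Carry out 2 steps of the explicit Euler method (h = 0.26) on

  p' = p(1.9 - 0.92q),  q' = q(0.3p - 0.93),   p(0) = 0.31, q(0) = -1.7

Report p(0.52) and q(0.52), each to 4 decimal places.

Euler on (p,q): p_{n+1} = p_n + h·p', q_{n+1} = q_n + h·q'.
0.000000: (0.310000, -1.700000); f=(1.073840, 1.422900) → (0.589198, -1.330046)
0.260000: (0.589198, -1.330046); f=(1.840445, 1.001844) → (1.067714, -1.069566)
(p(0.52), q(0.52)) ≈ (1.0677, -1.0696)

1.0677, -1.0696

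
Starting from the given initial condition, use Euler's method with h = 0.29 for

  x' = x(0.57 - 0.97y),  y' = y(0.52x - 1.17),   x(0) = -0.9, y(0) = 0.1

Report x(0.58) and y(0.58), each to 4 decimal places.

-1.1775, 0.0266

Euler on (x,y): x_{n+1} = x_n + h·x', y_{n+1} = y_n + h·y'.
0.000000: (-0.900000, 0.100000); f=(-0.425700, -0.163800) → (-1.023453, 0.052498)
0.290000: (-1.023453, 0.052498); f=(-0.531251, -0.089362) → (-1.177516, 0.026583)
(x(0.58), y(0.58)) ≈ (-1.1775, 0.0266)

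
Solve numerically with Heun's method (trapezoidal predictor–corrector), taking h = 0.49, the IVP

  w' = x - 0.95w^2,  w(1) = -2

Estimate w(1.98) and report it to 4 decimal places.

Heun: k1 = f(x_n, w_n); k2 = f(x_n + h, w_n + h·k1); w_{n+1} = w_n + (h/2)·(k1 + k2).
x=1.000000, w=-2.000000:
  k1 = f(1.000000, -2.000000) = -2.800000
  k2 = f(1.490000, -3.372000) = -9.311865
  w ← -2.000000 + (0.49/2)·(-2.800000 + (-9.311865)) = -4.967407
x=1.490000, w=-4.967407:
  k1 = f(1.490000, -4.967407) = -21.951375
  k2 = f(1.980000, -15.723580) = -232.889431
  w ← -4.967407 + (0.49/2)·(-21.951375 + (-232.889431)) = -67.403404
w(1.98) ≈ -67.4034

-67.4034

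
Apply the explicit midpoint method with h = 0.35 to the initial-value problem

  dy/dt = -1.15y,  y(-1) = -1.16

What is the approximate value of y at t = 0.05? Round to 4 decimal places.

Midpoint: k1 = f(t_n, y_n); k2 = f(t_n + h/2, y_n + (h/2)·k1); y_{n+1} = y_n + h·k2.
t=-1.000000, y=-1.160000:
  k1 = f(-1.000000, -1.160000) = 1.334000
  k2 = f(-0.825000, -0.926550) = 1.065532
  y ← -1.160000 + 0.35·1.065532 = -0.787064
t=-0.650000, y=-0.787064:
  k1 = f(-0.650000, -0.787064) = 0.905123
  k2 = f(-0.475000, -0.628667) = 0.722967
  y ← -0.787064 + 0.35·0.722967 = -0.534025
t=-0.300000, y=-0.534025:
  k1 = f(-0.300000, -0.534025) = 0.614129
  k2 = f(-0.125000, -0.426553) = 0.490535
  y ← -0.534025 + 0.35·0.490535 = -0.362338
y(0.05) ≈ -0.3623

-0.3623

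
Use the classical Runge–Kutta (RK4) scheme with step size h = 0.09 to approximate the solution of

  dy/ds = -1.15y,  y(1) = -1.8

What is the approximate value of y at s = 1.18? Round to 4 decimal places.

-1.4634

RK4: k1 = f(s_n, y_n); k2 = f(s_n + h/2, y_n + (h/2)·k1); k3 = f(s_n + h/2, y_n + (h/2)·k2); k4 = f(s_n + h, y_n + h·k3); y_{n+1} = y_n + (h/6)·(k1 + 2k2 + 2k3 + k4).
s=1.000000, y=-1.800000:
  k1 = f(1.000000, -1.800000) = 2.070000
  k2 = f(1.045000, -1.706850) = 1.962877
  k3 = f(1.045000, -1.711671) = 1.968421
  k4 = f(1.090000, -1.622842) = 1.866268
  y ← -1.800000 + (0.09/6)·(k1 + 2k2 + 2k3 + k4) = -1.623017
s=1.090000, y=-1.623017:
  k1 = f(1.090000, -1.623017) = 1.866470
  k2 = f(1.135000, -1.539026) = 1.769880
  k3 = f(1.135000, -1.543372) = 1.774878
  k4 = f(1.180000, -1.463278) = 1.682770
  y ← -1.623017 + (0.09/6)·(k1 + 2k2 + 2k3 + k4) = -1.463436
y(1.18) ≈ -1.4634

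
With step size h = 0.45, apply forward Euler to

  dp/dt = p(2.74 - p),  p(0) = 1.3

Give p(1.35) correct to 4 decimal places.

2.7448

Euler: p_{n+1} = p_n + h·f(t_n, p_n).
t=0.000000, p=1.300000: f=1.872000 → p ← 1.300000 + 0.45·1.872000 = 2.142400
t=0.450000, p=2.142400: f=1.280298 → p ← 2.142400 + 0.45·1.280298 = 2.718534
t=0.900000, p=2.718534: f=0.058355 → p ← 2.718534 + 0.45·0.058355 = 2.744794
p(1.35) ≈ 2.7448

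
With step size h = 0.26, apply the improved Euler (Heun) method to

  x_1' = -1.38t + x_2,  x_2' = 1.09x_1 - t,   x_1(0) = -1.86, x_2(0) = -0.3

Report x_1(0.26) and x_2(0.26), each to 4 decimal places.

-2.0532, -0.8720

Heun on (x_1,x_2): k1 = f(t_n, state_n); k2 = f(t_n + h, state_n + h·k1); state_{n+1} = state_n + (h/2)·(k1 + k2).
0.000000: (-1.860000, -0.300000)
  k1 = (-0.300000, -2.027400)
  predictor → (-1.938000, -0.827124)
  k2 = (-1.185924, -2.372420)
  → (-2.053170, -0.871977)
(x_1(0.26), x_2(0.26)) ≈ (-2.0532, -0.8720)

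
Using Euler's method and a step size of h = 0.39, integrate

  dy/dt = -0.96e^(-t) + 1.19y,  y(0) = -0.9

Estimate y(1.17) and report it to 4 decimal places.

Euler: y_{n+1} = y_n + h·f(t_n, y_n).
t=0.000000, y=-0.900000: f=-2.031000 → y ← -0.900000 + 0.39·(-2.031000) = -1.692090
t=0.390000, y=-1.692090: f=-2.663562 → y ← -1.692090 + 0.39·(-2.663562) = -2.730879
t=0.780000, y=-2.730879: f=-3.689816 → y ← -2.730879 + 0.39·(-3.689816) = -4.169907
y(1.17) ≈ -4.1699

-4.1699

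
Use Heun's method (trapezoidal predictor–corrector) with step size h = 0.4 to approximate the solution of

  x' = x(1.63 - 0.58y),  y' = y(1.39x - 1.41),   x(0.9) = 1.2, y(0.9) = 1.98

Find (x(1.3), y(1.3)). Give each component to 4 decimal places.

1.4195, 2.3353

Heun on (x,y): k1 = f(t_n, state_n); k2 = f(t_n + h, state_n + h·k1); state_{n+1} = state_n + (h/2)·(k1 + k2).
0.900000: (1.200000, 1.980000)
  k1 = (0.577920, 0.510840)
  predictor → (1.431168, 2.184336)
  k2 = (0.519636, 1.265437)
  → (1.419511, 2.335255)
(x(1.3), y(1.3)) ≈ (1.4195, 2.3353)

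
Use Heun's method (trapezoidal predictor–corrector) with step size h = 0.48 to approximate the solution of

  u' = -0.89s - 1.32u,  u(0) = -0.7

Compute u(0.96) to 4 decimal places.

-0.5259

Heun: k1 = f(s_n, u_n); k2 = f(s_n + h, u_n + h·k1); u_{n+1} = u_n + (h/2)·(k1 + k2).
s=0.000000, u=-0.700000:
  k1 = f(0.000000, -0.700000) = 0.924000
  k2 = f(0.480000, -0.256480) = -0.088646
  u ← -0.700000 + (0.48/2)·(0.924000 + (-0.088646)) = -0.499515
s=0.480000, u=-0.499515:
  k1 = f(0.480000, -0.499515) = 0.232160
  k2 = f(0.960000, -0.388078) = -0.342137
  u ← -0.499515 + (0.48/2)·(0.232160 + (-0.342137)) = -0.525910
u(0.96) ≈ -0.5259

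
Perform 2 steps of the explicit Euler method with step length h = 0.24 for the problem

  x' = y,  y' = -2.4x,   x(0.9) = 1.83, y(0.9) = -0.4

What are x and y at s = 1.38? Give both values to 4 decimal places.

1.3850, -2.4529

Euler on (x,y): x_{n+1} = x_n + h·x', y_{n+1} = y_n + h·y'.
0.900000: (1.830000, -0.400000); f=(-0.400000, -4.392000) → (1.734000, -1.454080)
1.140000: (1.734000, -1.454080); f=(-1.454080, -4.161600) → (1.385021, -2.452864)
(x(1.38), y(1.38)) ≈ (1.3850, -2.4529)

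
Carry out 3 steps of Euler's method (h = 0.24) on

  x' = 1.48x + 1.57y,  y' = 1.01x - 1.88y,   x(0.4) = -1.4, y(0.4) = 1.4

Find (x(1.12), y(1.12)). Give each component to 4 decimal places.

Euler on (x,y): x_{n+1} = x_n + h·x', y_{n+1} = y_n + h·y'.
0.400000: (-1.400000, 1.400000); f=(0.126000, -4.046000) → (-1.369760, 0.428960)
0.640000: (-1.369760, 0.428960); f=(-1.353778, -2.189902) → (-1.694667, -0.096617)
0.880000: (-1.694667, -0.096617); f=(-2.659795, -1.529974) → (-2.333017, -0.463810)
(x(1.12), y(1.12)) ≈ (-2.3330, -0.4638)

-2.3330, -0.4638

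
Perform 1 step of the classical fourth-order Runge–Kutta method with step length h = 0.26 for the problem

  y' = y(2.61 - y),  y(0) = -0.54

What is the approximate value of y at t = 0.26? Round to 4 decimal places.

-1.3272

RK4: k1 = f(t_n, y_n); k2 = f(t_n + h/2, y_n + (h/2)·k1); k3 = f(t_n + h/2, y_n + (h/2)·k2); k4 = f(t_n + h, y_n + h·k3); y_{n+1} = y_n + (h/6)·(k1 + 2k2 + 2k3 + k4).
t=0.000000, y=-0.540000:
  k1 = f(0.000000, -0.540000) = -1.701000
  k2 = f(0.130000, -0.761130) = -2.565868
  k3 = f(0.130000, -0.873563) = -3.043111
  k4 = f(0.260000, -1.331209) = -5.246572
  y ← -0.540000 + (0.26/6)·(k1 + 2k2 + 2k3 + k4) = -1.327173
y(0.26) ≈ -1.3272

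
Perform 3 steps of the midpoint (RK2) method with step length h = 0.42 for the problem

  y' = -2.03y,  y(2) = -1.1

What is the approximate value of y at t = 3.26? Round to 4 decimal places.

Midpoint: k1 = f(t_n, y_n); k2 = f(t_n + h/2, y_n + (h/2)·k1); y_{n+1} = y_n + h·k2.
t=2.000000, y=-1.100000:
  k1 = f(2.000000, -1.100000) = 2.233000
  k2 = f(2.210000, -0.631070) = 1.281072
  y ← -1.100000 + 0.42·1.281072 = -0.561950
t=2.420000, y=-0.561950:
  k1 = f(2.420000, -0.561950) = 1.140758
  k2 = f(2.630000, -0.322391) = 0.654453
  y ← -0.561950 + 0.42·0.654453 = -0.287080
t=2.840000, y=-0.287080:
  k1 = f(2.840000, -0.287080) = 0.582771
  k2 = f(3.050000, -0.164698) = 0.334336
  y ← -0.287080 + 0.42·0.334336 = -0.146658
y(3.26) ≈ -0.1467

-0.1467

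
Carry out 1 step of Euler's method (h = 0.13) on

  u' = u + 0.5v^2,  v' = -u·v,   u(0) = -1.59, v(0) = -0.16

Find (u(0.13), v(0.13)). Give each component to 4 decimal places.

-1.7950, -0.1931

Euler on (u,v): u_{n+1} = u_n + h·u', v_{n+1} = v_n + h·v'.
0.000000: (-1.590000, -0.160000); f=(-1.577200, -0.254400) → (-1.795036, -0.193072)
(u(0.13), v(0.13)) ≈ (-1.7950, -0.1931)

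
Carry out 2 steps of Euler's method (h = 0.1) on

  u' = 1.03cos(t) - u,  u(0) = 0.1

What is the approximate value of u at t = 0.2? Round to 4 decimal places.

0.2762

Euler: u_{n+1} = u_n + h·f(t_n, u_n).
t=0.000000, u=0.100000: f=0.930000 → u ← 0.100000 + 0.1·0.930000 = 0.193000
t=0.100000, u=0.193000: f=0.831854 → u ← 0.193000 + 0.1·0.831854 = 0.276185
u(0.2) ≈ 0.2762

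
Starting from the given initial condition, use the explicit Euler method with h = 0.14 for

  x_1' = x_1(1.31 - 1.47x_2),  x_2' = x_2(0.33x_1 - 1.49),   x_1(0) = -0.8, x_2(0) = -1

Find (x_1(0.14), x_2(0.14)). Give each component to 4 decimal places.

Euler on (x_1,x_2): x_1_{n+1} = x_1_n + h·x_1', x_2_{n+1} = x_2_n + h·x_2'.
0.000000: (-0.800000, -1.000000); f=(-2.224000, 1.754000) → (-1.111360, -0.754440)
(x_1(0.14), x_2(0.14)) ≈ (-1.1114, -0.7544)

-1.1114, -0.7544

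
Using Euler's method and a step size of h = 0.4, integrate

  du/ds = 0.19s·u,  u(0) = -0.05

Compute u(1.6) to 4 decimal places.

-0.0596

Euler: u_{n+1} = u_n + h·f(s_n, u_n).
s=0.000000, u=-0.050000: f=0.000000 → u ← -0.050000 + 0.4·0.000000 = -0.050000
s=0.400000, u=-0.050000: f=-0.003800 → u ← -0.050000 + 0.4·(-0.003800) = -0.051520
s=0.800000, u=-0.051520: f=-0.007831 → u ← -0.051520 + 0.4·(-0.007831) = -0.054652
s=1.200000, u=-0.054652: f=-0.012461 → u ← -0.054652 + 0.4·(-0.012461) = -0.059637
u(1.6) ≈ -0.0596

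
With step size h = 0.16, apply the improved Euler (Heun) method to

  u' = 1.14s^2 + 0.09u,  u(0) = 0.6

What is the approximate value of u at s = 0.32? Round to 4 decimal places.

0.6316

Heun: k1 = f(s_n, u_n); k2 = f(s_n + h, u_n + h·k1); u_{n+1} = u_n + (h/2)·(k1 + k2).
s=0.000000, u=0.600000:
  k1 = f(0.000000, 0.600000) = 0.054000
  k2 = f(0.160000, 0.608640) = 0.083962
  u ← 0.600000 + (0.16/2)·(0.054000 + 0.083962) = 0.611037
s=0.160000, u=0.611037:
  k1 = f(0.160000, 0.611037) = 0.084177
  k2 = f(0.320000, 0.624505) = 0.172941
  u ← 0.611037 + (0.16/2)·(0.084177 + 0.172941) = 0.631606
u(0.32) ≈ 0.6316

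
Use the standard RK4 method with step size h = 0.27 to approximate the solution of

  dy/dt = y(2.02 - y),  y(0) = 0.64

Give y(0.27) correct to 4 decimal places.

RK4: k1 = f(t_n, y_n); k2 = f(t_n + h/2, y_n + (h/2)·k1); k3 = f(t_n + h/2, y_n + (h/2)·k2); k4 = f(t_n + h, y_n + h·k3); y_{n+1} = y_n + (h/6)·(k1 + 2k2 + 2k3 + k4).
t=0.000000, y=0.640000:
  k1 = f(0.000000, 0.640000) = 0.883200
  k2 = f(0.135000, 0.759232) = 0.957215
  k3 = f(0.135000, 0.769224) = 0.962127
  k4 = f(0.270000, 0.899774) = 1.007950
  y ← 0.640000 + (0.27/6)·(k1 + 2k2 + 2k3 + k4) = 0.897843
y(0.27) ≈ 0.8978

0.8978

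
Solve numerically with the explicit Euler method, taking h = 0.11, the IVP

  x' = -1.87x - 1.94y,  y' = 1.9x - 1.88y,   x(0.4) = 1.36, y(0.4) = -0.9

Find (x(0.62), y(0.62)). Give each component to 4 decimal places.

1.1023, -0.0749

Euler on (x,y): x_{n+1} = x_n + h·x', y_{n+1} = y_n + h·y'.
0.400000: (1.360000, -0.900000); f=(-0.797200, 4.276000) → (1.272308, -0.429640)
0.510000: (1.272308, -0.429640); f=(-1.545714, 3.225108) → (1.102279, -0.074878)
(x(0.62), y(0.62)) ≈ (1.1023, -0.0749)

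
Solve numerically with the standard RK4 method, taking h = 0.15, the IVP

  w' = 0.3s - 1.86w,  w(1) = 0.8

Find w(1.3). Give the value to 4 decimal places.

0.5382

RK4: k1 = f(s_n, w_n); k2 = f(s_n + h/2, w_n + (h/2)·k1); k3 = f(s_n + h/2, w_n + (h/2)·k2); k4 = f(s_n + h, w_n + h·k3); w_{n+1} = w_n + (h/6)·(k1 + 2k2 + 2k3 + k4).
s=1.000000, w=0.800000:
  k1 = f(1.000000, 0.800000) = -1.188000
  k2 = f(1.075000, 0.710900) = -0.999774
  k3 = f(1.075000, 0.725017) = -1.026032
  k4 = f(1.150000, 0.646095) = -0.856737
  w ← 0.800000 + (0.15/6)·(k1 + 2k2 + 2k3 + k4) = 0.647591
s=1.150000, w=0.647591:
  k1 = f(1.150000, 0.647591) = -0.859520
  k2 = f(1.225000, 0.583127) = -0.717117
  k3 = f(1.225000, 0.593808) = -0.736982
  k4 = f(1.300000, 0.537044) = -0.608902
  w ← 0.647591 + (0.15/6)·(k1 + 2k2 + 2k3 + k4) = 0.538176
w(1.3) ≈ 0.5382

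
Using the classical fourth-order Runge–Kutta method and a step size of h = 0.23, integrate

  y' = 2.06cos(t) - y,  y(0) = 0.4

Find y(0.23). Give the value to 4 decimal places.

0.7371

RK4: k1 = f(t_n, y_n); k2 = f(t_n + h/2, y_n + (h/2)·k1); k3 = f(t_n + h/2, y_n + (h/2)·k2); k4 = f(t_n + h, y_n + h·k3); y_{n+1} = y_n + (h/6)·(k1 + 2k2 + 2k3 + k4).
t=0.000000, y=0.400000:
  k1 = f(0.000000, 0.400000) = 1.660000
  k2 = f(0.115000, 0.590900) = 1.455493
  k3 = f(0.115000, 0.567382) = 1.479012
  k4 = f(0.230000, 0.740173) = 1.265580
  y ← 0.400000 + (0.23/6)·(k1 + 2k2 + 2k3 + k4) = 0.737126
y(0.23) ≈ 0.7371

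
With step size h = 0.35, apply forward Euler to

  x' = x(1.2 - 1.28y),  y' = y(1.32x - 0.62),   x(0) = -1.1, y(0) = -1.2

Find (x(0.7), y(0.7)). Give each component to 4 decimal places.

Euler on (x,y): x_{n+1} = x_n + h·x', y_{n+1} = y_n + h·y'.
0.000000: (-1.100000, -1.200000); f=(-3.009600, 2.486400) → (-2.153360, -0.329760)
0.350000: (-2.153360, -0.329760); f=(-3.492950, 1.141773) → (-3.375892, 0.069860)
(x(0.7), y(0.7)) ≈ (-3.3759, 0.0699)

-3.3759, 0.0699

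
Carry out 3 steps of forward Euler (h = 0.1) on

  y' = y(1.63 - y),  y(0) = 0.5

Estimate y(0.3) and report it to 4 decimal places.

0.6787

Euler: y_{n+1} = y_n + h·f(t_n, y_n).
t=0.000000, y=0.500000: f=0.565000 → y ← 0.500000 + 0.1·0.565000 = 0.556500
t=0.100000, y=0.556500: f=0.597403 → y ← 0.556500 + 0.1·0.597403 = 0.616240
t=0.200000, y=0.616240: f=0.624720 → y ← 0.616240 + 0.1·0.624720 = 0.678712
y(0.3) ≈ 0.6787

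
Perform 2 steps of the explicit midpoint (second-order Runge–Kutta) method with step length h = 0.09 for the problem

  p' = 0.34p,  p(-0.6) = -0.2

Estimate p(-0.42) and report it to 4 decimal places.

-0.2126

Midpoint: k1 = f(t_n, p_n); k2 = f(t_n + h/2, p_n + (h/2)·k1); p_{n+1} = p_n + h·k2.
t=-0.600000, p=-0.200000:
  k1 = f(-0.600000, -0.200000) = -0.068000
  k2 = f(-0.555000, -0.203060) = -0.069040
  p ← -0.200000 + 0.09·(-0.069040) = -0.206214
t=-0.510000, p=-0.206214:
  k1 = f(-0.510000, -0.206214) = -0.070113
  k2 = f(-0.465000, -0.209369) = -0.071185
  p ← -0.206214 + 0.09·(-0.071185) = -0.212620
p(-0.42) ≈ -0.2126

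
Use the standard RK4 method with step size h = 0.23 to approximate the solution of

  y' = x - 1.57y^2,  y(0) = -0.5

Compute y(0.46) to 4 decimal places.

RK4: k1 = f(x_n, y_n); k2 = f(x_n + h/2, y_n + (h/2)·k1); k3 = f(x_n + h/2, y_n + (h/2)·k2); k4 = f(x_n + h, y_n + h·k3); y_{n+1} = y_n + (h/6)·(k1 + 2k2 + 2k3 + k4).
x=0.000000, y=-0.500000:
  k1 = f(0.000000, -0.500000) = -0.392500
  k2 = f(0.115000, -0.545138) = -0.351565
  k3 = f(0.115000, -0.540430) = -0.343541
  k4 = f(0.230000, -0.579014) = -0.296355
  y ← -0.500000 + (0.23/6)·(k1 + 2k2 + 2k3 + k4) = -0.579698
x=0.230000, y=-0.579698:
  k1 = f(0.230000, -0.579698) = -0.297597
  k2 = f(0.345000, -0.613921) = -0.246732
  k3 = f(0.345000, -0.608072) = -0.235509
  k4 = f(0.460000, -0.633865) = -0.170802
  y ← -0.579698 + (0.23/6)·(k1 + 2k2 + 2k3 + k4) = -0.634625
y(0.46) ≈ -0.6346

-0.6346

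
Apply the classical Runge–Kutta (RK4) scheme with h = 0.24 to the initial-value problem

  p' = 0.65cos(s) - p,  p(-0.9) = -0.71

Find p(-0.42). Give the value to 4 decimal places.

-0.2426

RK4: k1 = f(s_n, p_n); k2 = f(s_n + h/2, p_n + (h/2)·k1); k3 = f(s_n + h/2, p_n + (h/2)·k2); k4 = f(s_n + h, p_n + h·k3); p_{n+1} = p_n + (h/6)·(k1 + 2k2 + 2k3 + k4).
s=-0.900000, p=-0.710000:
  k1 = f(-0.900000, -0.710000) = 1.114046
  k2 = f(-0.780000, -0.576314) = 1.038408
  k3 = f(-0.780000, -0.585391) = 1.047485
  k4 = f(-0.660000, -0.458604) = 0.972099
  p ← -0.710000 + (0.24/6)·(k1 + 2k2 + 2k3 + k4) = -0.459683
s=-0.660000, p=-0.459683:
  k1 = f(-0.660000, -0.459683) = 0.973178
  k2 = f(-0.540000, -0.342901) = 0.900412
  k3 = f(-0.540000, -0.351633) = 0.909144
  k4 = f(-0.420000, -0.241488) = 0.834996
  p ← -0.459683 + (0.24/6)·(k1 + 2k2 + 2k3 + k4) = -0.242591
p(-0.42) ≈ -0.2426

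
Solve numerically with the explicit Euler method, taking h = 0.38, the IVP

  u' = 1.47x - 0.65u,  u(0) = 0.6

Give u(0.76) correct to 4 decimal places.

0.5525

Euler: u_{n+1} = u_n + h·f(x_n, u_n).
x=0.000000, u=0.600000: f=-0.390000 → u ← 0.600000 + 0.38·(-0.390000) = 0.451800
x=0.380000, u=0.451800: f=0.264930 → u ← 0.451800 + 0.38·0.264930 = 0.552473
u(0.76) ≈ 0.5525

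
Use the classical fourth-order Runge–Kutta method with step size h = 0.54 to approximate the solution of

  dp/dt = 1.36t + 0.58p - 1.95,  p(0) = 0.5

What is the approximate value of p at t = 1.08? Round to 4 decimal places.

RK4: k1 = f(t_n, p_n); k2 = f(t_n + h/2, p_n + (h/2)·k1); k3 = f(t_n + h/2, p_n + (h/2)·k2); k4 = f(t_n + h, p_n + h·k3); p_{n+1} = p_n + (h/6)·(k1 + 2k2 + 2k3 + k4).
t=0.000000, p=0.500000:
  k1 = f(0.000000, 0.500000) = -1.660000
  k2 = f(0.270000, 0.051800) = -1.552756
  k3 = f(0.270000, 0.080756) = -1.535962
  k4 = f(0.540000, -0.329419) = -1.406663
  p ← 0.500000 + (0.54/6)·(k1 + 2k2 + 2k3 + k4) = -0.331969
t=0.540000, p=-0.331969:
  k1 = f(0.540000, -0.331969) = -1.408142
  k2 = f(0.810000, -0.712167) = -1.261457
  k3 = f(0.810000, -0.672562) = -1.238486
  k4 = f(1.080000, -1.000751) = -1.061636
  p ← -0.331969 + (0.54/6)·(k1 + 2k2 + 2k3 + k4) = -1.004239
p(1.08) ≈ -1.0042

-1.0042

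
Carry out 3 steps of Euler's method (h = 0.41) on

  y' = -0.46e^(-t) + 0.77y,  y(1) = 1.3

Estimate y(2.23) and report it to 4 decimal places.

Euler: y_{n+1} = y_n + h·f(t_n, y_n).
t=1.000000, y=1.300000: f=0.831775 → y ← 1.300000 + 0.41·0.831775 = 1.641028
t=1.410000, y=1.641028: f=1.151286 → y ← 1.641028 + 0.41·1.151286 = 2.113055
t=1.820000, y=2.113055: f=1.552521 → y ← 2.113055 + 0.41·1.552521 = 2.749588
y(2.23) ≈ 2.7496

2.7496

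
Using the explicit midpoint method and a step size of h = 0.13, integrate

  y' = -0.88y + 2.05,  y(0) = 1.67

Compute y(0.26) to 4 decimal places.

Midpoint: k1 = f(x_n, y_n); k2 = f(x_n + h/2, y_n + (h/2)·k1); y_{n+1} = y_n + h·k2.
x=0.000000, y=1.670000:
  k1 = f(0.000000, 1.670000) = 0.580400
  k2 = f(0.065000, 1.707726) = 0.547201
  y ← 1.670000 + 0.13·0.547201 = 1.741136
x=0.130000, y=1.741136:
  k1 = f(0.130000, 1.741136) = 0.517800
  k2 = f(0.195000, 1.774793) = 0.488182
  y ← 1.741136 + 0.13·0.488182 = 1.804600
y(0.26) ≈ 1.8046

1.8046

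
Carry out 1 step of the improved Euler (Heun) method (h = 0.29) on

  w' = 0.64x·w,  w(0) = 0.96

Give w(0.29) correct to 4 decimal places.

Heun: k1 = f(x_n, w_n); k2 = f(x_n + h, w_n + h·k1); w_{n+1} = w_n + (h/2)·(k1 + k2).
x=0.000000, w=0.960000:
  k1 = f(0.000000, 0.960000) = 0.000000
  k2 = f(0.290000, 0.960000) = 0.178176
  w ← 0.960000 + (0.29/2)·(0.000000 + 0.178176) = 0.985836
w(0.29) ≈ 0.9858

0.9858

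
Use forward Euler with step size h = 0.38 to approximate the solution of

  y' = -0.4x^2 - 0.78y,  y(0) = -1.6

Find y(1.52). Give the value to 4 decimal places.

Euler: y_{n+1} = y_n + h·f(x_n, y_n).
x=0.000000, y=-1.600000: f=1.248000 → y ← -1.600000 + 0.38·1.248000 = -1.125760
x=0.380000, y=-1.125760: f=0.820333 → y ← -1.125760 + 0.38·0.820333 = -0.814034
x=0.760000, y=-0.814034: f=0.403906 → y ← -0.814034 + 0.38·0.403906 = -0.660549
x=1.140000, y=-0.660549: f=-0.004612 → y ← -0.660549 + 0.38·(-0.004612) = -0.662302
y(1.52) ≈ -0.6623

-0.6623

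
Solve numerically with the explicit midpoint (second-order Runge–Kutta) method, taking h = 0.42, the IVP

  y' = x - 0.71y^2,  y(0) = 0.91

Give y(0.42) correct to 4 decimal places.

0.8137

Midpoint: k1 = f(x_n, y_n); k2 = f(x_n + h/2, y_n + (h/2)·k1); y_{n+1} = y_n + h·k2.
x=0.000000, y=0.910000:
  k1 = f(0.000000, 0.910000) = -0.587951
  k2 = f(0.210000, 0.786530) = -0.229227
  y ← 0.910000 + 0.42·(-0.229227) = 0.813725
y(0.42) ≈ 0.8137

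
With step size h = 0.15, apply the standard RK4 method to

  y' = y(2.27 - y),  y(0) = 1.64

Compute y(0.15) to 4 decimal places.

RK4: k1 = f(s_n, y_n); k2 = f(s_n + h/2, y_n + (h/2)·k1); k3 = f(s_n + h/2, y_n + (h/2)·k2); k4 = f(s_n + h, y_n + h·k3); y_{n+1} = y_n + (h/6)·(k1 + 2k2 + 2k3 + k4).
s=0.000000, y=1.640000:
  k1 = f(0.000000, 1.640000) = 1.033200
  k2 = f(0.075000, 1.717490) = 0.948930
  k3 = f(0.075000, 1.711170) = 0.956253
  k4 = f(0.150000, 1.783438) = 0.867753
  y ← 1.640000 + (0.15/6)·(k1 + 2k2 + 2k3 + k4) = 1.782783
y(0.15) ≈ 1.7828

1.7828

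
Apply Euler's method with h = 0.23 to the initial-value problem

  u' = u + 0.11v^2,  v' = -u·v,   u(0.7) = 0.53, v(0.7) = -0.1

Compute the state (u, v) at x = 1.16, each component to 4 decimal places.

0.8023, -0.0746

Euler on (u,v): u_{n+1} = u_n + h·u', v_{n+1} = v_n + h·v'.
0.700000: (0.530000, -0.100000); f=(0.531100, 0.053000) → (0.652153, -0.087810)
0.930000: (0.652153, -0.087810); f=(0.653001, 0.057266) → (0.802343, -0.074639)
(u(1.16), v(1.16)) ≈ (0.8023, -0.0746)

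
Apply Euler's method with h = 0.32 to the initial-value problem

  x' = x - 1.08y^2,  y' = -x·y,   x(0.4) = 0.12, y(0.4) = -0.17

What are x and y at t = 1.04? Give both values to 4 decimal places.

0.1867, -0.1557

Euler on (x,y): x_{n+1} = x_n + h·x', y_{n+1} = y_n + h·y'.
0.400000: (0.120000, -0.170000); f=(0.088788, 0.020400) → (0.148412, -0.163472)
0.720000: (0.148412, -0.163472); f=(0.119551, 0.024261) → (0.186669, -0.155708)
(x(1.04), y(1.04)) ≈ (0.1867, -0.1557)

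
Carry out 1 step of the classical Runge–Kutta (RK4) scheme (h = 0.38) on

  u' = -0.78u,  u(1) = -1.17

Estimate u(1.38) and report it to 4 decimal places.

-0.8699

RK4: k1 = f(t_n, u_n); k2 = f(t_n + h/2, u_n + (h/2)·k1); k3 = f(t_n + h/2, u_n + (h/2)·k2); k4 = f(t_n + h, u_n + h·k3); u_{n+1} = u_n + (h/6)·(k1 + 2k2 + 2k3 + k4).
t=1.000000, u=-1.170000:
  k1 = f(1.000000, -1.170000) = 0.912600
  k2 = f(1.190000, -0.996606) = 0.777353
  k3 = f(1.190000, -1.022303) = 0.797396
  k4 = f(1.380000, -0.866989) = 0.676252
  u ← -1.170000 + (0.38/6)·(k1 + 2k2 + 2k3 + k4) = -0.869905
u(1.38) ≈ -0.8699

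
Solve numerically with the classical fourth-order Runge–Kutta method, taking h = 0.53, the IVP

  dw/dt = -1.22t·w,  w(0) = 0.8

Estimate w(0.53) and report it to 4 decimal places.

0.6740

RK4: k1 = f(t_n, w_n); k2 = f(t_n + h/2, w_n + (h/2)·k1); k3 = f(t_n + h/2, w_n + (h/2)·k2); k4 = f(t_n + h, w_n + h·k3); w_{n+1} = w_n + (h/6)·(k1 + 2k2 + 2k3 + k4).
t=0.000000, w=0.800000:
  k1 = f(0.000000, 0.800000) = 0.000000
  k2 = f(0.265000, 0.800000) = -0.258640
  k3 = f(0.265000, 0.731460) = -0.236481
  k4 = f(0.530000, 0.674665) = -0.436238
  w ← 0.800000 + (0.53/6)·(k1 + 2k2 + 2k3 + k4) = 0.673994
w(0.53) ≈ 0.6740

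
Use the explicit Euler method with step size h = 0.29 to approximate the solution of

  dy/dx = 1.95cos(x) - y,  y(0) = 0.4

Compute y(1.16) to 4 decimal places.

1.2777

Euler: y_{n+1} = y_n + h·f(x_n, y_n).
x=0.000000, y=0.400000: f=1.550000 → y ← 0.400000 + 0.29·1.550000 = 0.849500
x=0.290000, y=0.849500: f=1.019076 → y ← 0.849500 + 0.29·1.019076 = 1.145032
x=0.580000, y=1.145032: f=0.486070 → y ← 1.145032 + 0.29·0.486070 = 1.285992
x=0.870000, y=1.285992: f=-0.028581 → y ← 1.285992 + 0.29·(-0.028581) = 1.277704
y(1.16) ≈ 1.2777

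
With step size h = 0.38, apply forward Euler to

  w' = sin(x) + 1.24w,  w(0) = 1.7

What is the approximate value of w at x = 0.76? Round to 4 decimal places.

3.8205

Euler: w_{n+1} = w_n + h·f(x_n, w_n).
x=0.000000, w=1.700000: f=2.108000 → w ← 1.700000 + 0.38·2.108000 = 2.501040
x=0.380000, w=2.501040: f=3.472210 → w ← 2.501040 + 0.38·3.472210 = 3.820480
w(0.76) ≈ 3.8205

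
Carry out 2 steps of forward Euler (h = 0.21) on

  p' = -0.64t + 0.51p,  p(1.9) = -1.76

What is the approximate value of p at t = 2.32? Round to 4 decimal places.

-2.7235

Euler: p_{n+1} = p_n + h·f(t_n, p_n).
t=1.900000, p=-1.760000: f=-2.113600 → p ← -1.760000 + 0.21·(-2.113600) = -2.203856
t=2.110000, p=-2.203856: f=-2.474367 → p ← -2.203856 + 0.21·(-2.474367) = -2.723473
p(2.32) ≈ -2.7235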